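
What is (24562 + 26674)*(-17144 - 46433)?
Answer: -3257431172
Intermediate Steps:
(24562 + 26674)*(-17144 - 46433) = 51236*(-63577) = -3257431172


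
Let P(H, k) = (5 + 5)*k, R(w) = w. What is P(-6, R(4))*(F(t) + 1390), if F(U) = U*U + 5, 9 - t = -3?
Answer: 61560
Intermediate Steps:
t = 12 (t = 9 - 1*(-3) = 9 + 3 = 12)
P(H, k) = 10*k
F(U) = 5 + U² (F(U) = U² + 5 = 5 + U²)
P(-6, R(4))*(F(t) + 1390) = (10*4)*((5 + 12²) + 1390) = 40*((5 + 144) + 1390) = 40*(149 + 1390) = 40*1539 = 61560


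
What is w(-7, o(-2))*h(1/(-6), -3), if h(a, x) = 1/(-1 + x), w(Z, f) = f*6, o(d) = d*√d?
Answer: 3*I*√2 ≈ 4.2426*I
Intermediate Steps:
o(d) = d^(3/2)
w(Z, f) = 6*f
w(-7, o(-2))*h(1/(-6), -3) = (6*(-2)^(3/2))/(-1 - 3) = (6*(-2*I*√2))/(-4) = -12*I*√2*(-¼) = 3*I*√2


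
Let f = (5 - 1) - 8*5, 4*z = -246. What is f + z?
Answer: -195/2 ≈ -97.500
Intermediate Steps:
z = -123/2 (z = (¼)*(-246) = -123/2 ≈ -61.500)
f = -36 (f = 4 - 40 = -36)
f + z = -36 - 123/2 = -195/2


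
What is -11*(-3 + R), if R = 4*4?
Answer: -143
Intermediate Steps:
R = 16
-11*(-3 + R) = -11*(-3 + 16) = -11*13 = -143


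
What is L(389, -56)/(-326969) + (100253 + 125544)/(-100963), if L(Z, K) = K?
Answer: -73822965365/33011771147 ≈ -2.2363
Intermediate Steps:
L(389, -56)/(-326969) + (100253 + 125544)/(-100963) = -56/(-326969) + (100253 + 125544)/(-100963) = -56*(-1/326969) + 225797*(-1/100963) = 56/326969 - 225797/100963 = -73822965365/33011771147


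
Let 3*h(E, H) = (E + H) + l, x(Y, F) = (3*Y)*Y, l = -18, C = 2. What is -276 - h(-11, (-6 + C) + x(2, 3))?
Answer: -269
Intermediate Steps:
x(Y, F) = 3*Y**2
h(E, H) = -6 + E/3 + H/3 (h(E, H) = ((E + H) - 18)/3 = (-18 + E + H)/3 = -6 + E/3 + H/3)
-276 - h(-11, (-6 + C) + x(2, 3)) = -276 - (-6 + (1/3)*(-11) + ((-6 + 2) + 3*2**2)/3) = -276 - (-6 - 11/3 + (-4 + 3*4)/3) = -276 - (-6 - 11/3 + (-4 + 12)/3) = -276 - (-6 - 11/3 + (1/3)*8) = -276 - (-6 - 11/3 + 8/3) = -276 - 1*(-7) = -276 + 7 = -269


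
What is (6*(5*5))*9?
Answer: 1350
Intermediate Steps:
(6*(5*5))*9 = (6*25)*9 = 150*9 = 1350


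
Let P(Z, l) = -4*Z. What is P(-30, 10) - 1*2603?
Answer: -2483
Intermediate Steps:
P(-30, 10) - 1*2603 = -4*(-30) - 1*2603 = 120 - 2603 = -2483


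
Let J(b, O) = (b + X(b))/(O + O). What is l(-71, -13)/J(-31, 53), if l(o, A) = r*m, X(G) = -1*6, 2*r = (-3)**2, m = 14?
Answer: -6678/37 ≈ -180.49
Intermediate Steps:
r = 9/2 (r = (1/2)*(-3)**2 = (1/2)*9 = 9/2 ≈ 4.5000)
X(G) = -6
J(b, O) = (-6 + b)/(2*O) (J(b, O) = (b - 6)/(O + O) = (-6 + b)/((2*O)) = (-6 + b)*(1/(2*O)) = (-6 + b)/(2*O))
l(o, A) = 63 (l(o, A) = (9/2)*14 = 63)
l(-71, -13)/J(-31, 53) = 63/(((1/2)*(-6 - 31)/53)) = 63/(((1/2)*(1/53)*(-37))) = 63/(-37/106) = 63*(-106/37) = -6678/37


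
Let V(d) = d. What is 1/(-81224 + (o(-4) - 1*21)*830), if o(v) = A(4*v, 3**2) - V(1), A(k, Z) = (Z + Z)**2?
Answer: 1/169436 ≈ 5.9019e-6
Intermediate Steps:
A(k, Z) = 4*Z**2 (A(k, Z) = (2*Z)**2 = 4*Z**2)
o(v) = 323 (o(v) = 4*(3**2)**2 - 1*1 = 4*9**2 - 1 = 4*81 - 1 = 324 - 1 = 323)
1/(-81224 + (o(-4) - 1*21)*830) = 1/(-81224 + (323 - 1*21)*830) = 1/(-81224 + (323 - 21)*830) = 1/(-81224 + 302*830) = 1/(-81224 + 250660) = 1/169436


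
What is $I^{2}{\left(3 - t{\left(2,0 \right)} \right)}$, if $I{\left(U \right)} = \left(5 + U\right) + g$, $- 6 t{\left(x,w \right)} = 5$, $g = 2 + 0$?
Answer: $\frac{4225}{36} \approx 117.36$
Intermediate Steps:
$g = 2$
$t{\left(x,w \right)} = - \frac{5}{6}$ ($t{\left(x,w \right)} = \left(- \frac{1}{6}\right) 5 = - \frac{5}{6}$)
$I{\left(U \right)} = 7 + U$ ($I{\left(U \right)} = \left(5 + U\right) + 2 = 7 + U$)
$I^{2}{\left(3 - t{\left(2,0 \right)} \right)} = \left(7 + \left(3 - - \frac{5}{6}\right)\right)^{2} = \left(7 + \left(3 + \frac{5}{6}\right)\right)^{2} = \left(7 + \frac{23}{6}\right)^{2} = \left(\frac{65}{6}\right)^{2} = \frac{4225}{36}$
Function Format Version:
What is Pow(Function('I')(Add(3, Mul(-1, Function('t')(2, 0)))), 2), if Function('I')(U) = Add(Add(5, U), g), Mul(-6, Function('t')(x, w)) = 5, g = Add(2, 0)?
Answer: Rational(4225, 36) ≈ 117.36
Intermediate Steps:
g = 2
Function('t')(x, w) = Rational(-5, 6) (Function('t')(x, w) = Mul(Rational(-1, 6), 5) = Rational(-5, 6))
Function('I')(U) = Add(7, U) (Function('I')(U) = Add(Add(5, U), 2) = Add(7, U))
Pow(Function('I')(Add(3, Mul(-1, Function('t')(2, 0)))), 2) = Pow(Add(7, Add(3, Mul(-1, Rational(-5, 6)))), 2) = Pow(Add(7, Add(3, Rational(5, 6))), 2) = Pow(Add(7, Rational(23, 6)), 2) = Pow(Rational(65, 6), 2) = Rational(4225, 36)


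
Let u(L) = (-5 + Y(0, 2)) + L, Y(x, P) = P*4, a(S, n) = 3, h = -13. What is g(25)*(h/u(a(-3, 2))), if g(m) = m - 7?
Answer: -39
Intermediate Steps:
Y(x, P) = 4*P
g(m) = -7 + m
u(L) = 3 + L (u(L) = (-5 + 4*2) + L = (-5 + 8) + L = 3 + L)
g(25)*(h/u(a(-3, 2))) = (-7 + 25)*(-13/(3 + 3)) = 18*(-13/6) = -39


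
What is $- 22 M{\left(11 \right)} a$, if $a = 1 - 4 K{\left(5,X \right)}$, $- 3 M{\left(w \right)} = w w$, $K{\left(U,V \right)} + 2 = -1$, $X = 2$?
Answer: $\frac{34606}{3} \approx 11535.0$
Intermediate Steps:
$K{\left(U,V \right)} = -3$ ($K{\left(U,V \right)} = -2 - 1 = -3$)
$M{\left(w \right)} = - \frac{w^{2}}{3}$ ($M{\left(w \right)} = - \frac{w w}{3} = - \frac{w^{2}}{3}$)
$a = 13$ ($a = 1 - -12 = 1 + 12 = 13$)
$- 22 M{\left(11 \right)} a = - 22 \left(- \frac{11^{2}}{3}\right) 13 = - 22 \left(\left(- \frac{1}{3}\right) 121\right) 13 = \left(-22\right) \left(- \frac{121}{3}\right) 13 = \frac{2662}{3} \cdot 13 = \frac{34606}{3}$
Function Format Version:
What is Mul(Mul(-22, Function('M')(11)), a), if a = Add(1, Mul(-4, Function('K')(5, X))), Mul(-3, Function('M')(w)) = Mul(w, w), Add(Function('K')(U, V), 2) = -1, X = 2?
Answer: Rational(34606, 3) ≈ 11535.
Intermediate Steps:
Function('K')(U, V) = -3 (Function('K')(U, V) = Add(-2, -1) = -3)
Function('M')(w) = Mul(Rational(-1, 3), Pow(w, 2)) (Function('M')(w) = Mul(Rational(-1, 3), Mul(w, w)) = Mul(Rational(-1, 3), Pow(w, 2)))
a = 13 (a = Add(1, Mul(-4, -3)) = Add(1, 12) = 13)
Mul(Mul(-22, Function('M')(11)), a) = Mul(Mul(-22, Mul(Rational(-1, 3), Pow(11, 2))), 13) = Mul(Mul(-22, Mul(Rational(-1, 3), 121)), 13) = Mul(Mul(-22, Rational(-121, 3)), 13) = Mul(Rational(2662, 3), 13) = Rational(34606, 3)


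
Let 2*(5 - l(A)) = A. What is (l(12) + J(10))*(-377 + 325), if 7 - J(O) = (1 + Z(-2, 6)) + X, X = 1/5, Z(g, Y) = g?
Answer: -1768/5 ≈ -353.60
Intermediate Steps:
X = 1/5 (X = 1*(1/5) = 1/5 ≈ 0.20000)
l(A) = 5 - A/2
J(O) = 39/5 (J(O) = 7 - ((1 - 2) + 1/5) = 7 - (-1 + 1/5) = 7 - 1*(-4/5) = 7 + 4/5 = 39/5)
(l(12) + J(10))*(-377 + 325) = ((5 - 1/2*12) + 39/5)*(-377 + 325) = ((5 - 6) + 39/5)*(-52) = (-1 + 39/5)*(-52) = (34/5)*(-52) = -1768/5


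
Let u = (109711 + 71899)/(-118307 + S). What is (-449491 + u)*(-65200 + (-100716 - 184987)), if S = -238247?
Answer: 2556296384929476/16207 ≈ 1.5773e+11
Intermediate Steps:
u = -8255/16207 (u = (109711 + 71899)/(-118307 - 238247) = 181610/(-356554) = 181610*(-1/356554) = -8255/16207 ≈ -0.50935)
(-449491 + u)*(-65200 + (-100716 - 184987)) = (-449491 - 8255/16207)*(-65200 + (-100716 - 184987)) = -7284908892*(-65200 - 285703)/16207 = -7284908892/16207*(-350903) = 2556296384929476/16207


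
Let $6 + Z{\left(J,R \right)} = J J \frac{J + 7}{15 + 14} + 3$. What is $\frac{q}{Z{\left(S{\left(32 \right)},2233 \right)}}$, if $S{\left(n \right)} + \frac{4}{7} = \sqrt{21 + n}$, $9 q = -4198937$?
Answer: $\frac{96449683664488}{2699280729} - \frac{7571317450487 \sqrt{53}}{899760243} \approx -25529.0$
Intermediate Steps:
$q = - \frac{4198937}{9}$ ($q = \frac{1}{9} \left(-4198937\right) = - \frac{4198937}{9} \approx -4.6655 \cdot 10^{5}$)
$S{\left(n \right)} = - \frac{4}{7} + \sqrt{21 + n}$
$Z{\left(J,R \right)} = -3 + J^{2} \left(\frac{7}{29} + \frac{J}{29}\right)$ ($Z{\left(J,R \right)} = -6 + \left(J J \frac{J + 7}{15 + 14} + 3\right) = -6 + \left(J^{2} \frac{7 + J}{29} + 3\right) = -6 + \left(J^{2} \left(7 + J\right) \frac{1}{29} + 3\right) = -6 + \left(J^{2} \left(\frac{7}{29} + \frac{J}{29}\right) + 3\right) = -6 + \left(3 + J^{2} \left(\frac{7}{29} + \frac{J}{29}\right)\right) = -3 + J^{2} \left(\frac{7}{29} + \frac{J}{29}\right)$)
$\frac{q}{Z{\left(S{\left(32 \right)},2233 \right)}} = - \frac{4198937}{9 \left(-3 + \frac{\left(- \frac{4}{7} + \sqrt{21 + 32}\right)^{3}}{29} + \frac{7 \left(- \frac{4}{7} + \sqrt{21 + 32}\right)^{2}}{29}\right)} = - \frac{4198937}{9 \left(-3 + \frac{\left(- \frac{4}{7} + \sqrt{53}\right)^{3}}{29} + \frac{7 \left(- \frac{4}{7} + \sqrt{53}\right)^{2}}{29}\right)}$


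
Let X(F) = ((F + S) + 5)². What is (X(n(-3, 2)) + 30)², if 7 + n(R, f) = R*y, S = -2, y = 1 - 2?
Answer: 961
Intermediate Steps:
y = -1
n(R, f) = -7 - R (n(R, f) = -7 + R*(-1) = -7 - R)
X(F) = (3 + F)² (X(F) = ((F - 2) + 5)² = ((-2 + F) + 5)² = (3 + F)²)
(X(n(-3, 2)) + 30)² = ((3 + (-7 - 1*(-3)))² + 30)² = ((3 + (-7 + 3))² + 30)² = ((3 - 4)² + 30)² = ((-1)² + 30)² = (1 + 30)² = 31² = 961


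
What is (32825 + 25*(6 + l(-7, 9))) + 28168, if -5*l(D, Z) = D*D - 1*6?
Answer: 60928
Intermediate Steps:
l(D, Z) = 6/5 - D²/5 (l(D, Z) = -(D*D - 1*6)/5 = -(D² - 6)/5 = -(-6 + D²)/5 = 6/5 - D²/5)
(32825 + 25*(6 + l(-7, 9))) + 28168 = (32825 + 25*(6 + (6/5 - ⅕*(-7)²))) + 28168 = (32825 + 25*(6 + (6/5 - ⅕*49))) + 28168 = (32825 + 25*(6 + (6/5 - 49/5))) + 28168 = (32825 + 25*(6 - 43/5)) + 28168 = (32825 + 25*(-13/5)) + 28168 = (32825 - 65) + 28168 = 32760 + 28168 = 60928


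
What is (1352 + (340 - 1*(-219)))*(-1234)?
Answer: -2358174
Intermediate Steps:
(1352 + (340 - 1*(-219)))*(-1234) = (1352 + (340 + 219))*(-1234) = (1352 + 559)*(-1234) = 1911*(-1234) = -2358174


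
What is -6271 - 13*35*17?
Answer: -14006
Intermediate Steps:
-6271 - 13*35*17 = -6271 - 455*17 = -6271 - 7735 = -14006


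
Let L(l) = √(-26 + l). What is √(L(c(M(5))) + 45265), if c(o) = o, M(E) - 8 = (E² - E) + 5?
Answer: √(45265 + √7) ≈ 212.76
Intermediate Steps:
M(E) = 13 + E² - E (M(E) = 8 + ((E² - E) + 5) = 8 + (5 + E² - E) = 13 + E² - E)
√(L(c(M(5))) + 45265) = √(√(-26 + (13 + 5² - 1*5)) + 45265) = √(√(-26 + (13 + 25 - 5)) + 45265) = √(√(-26 + 33) + 45265) = √(√7 + 45265) = √(45265 + √7)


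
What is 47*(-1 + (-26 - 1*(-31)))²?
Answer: 752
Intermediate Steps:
47*(-1 + (-26 - 1*(-31)))² = 47*(-1 + (-26 + 31))² = 47*(-1 + 5)² = 47*4² = 47*16 = 752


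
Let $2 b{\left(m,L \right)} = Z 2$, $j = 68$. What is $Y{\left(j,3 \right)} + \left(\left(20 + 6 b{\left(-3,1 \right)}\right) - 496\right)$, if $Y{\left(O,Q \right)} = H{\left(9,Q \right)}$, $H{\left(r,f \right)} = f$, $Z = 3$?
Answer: $-455$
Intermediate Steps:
$Y{\left(O,Q \right)} = Q$
$b{\left(m,L \right)} = 3$ ($b{\left(m,L \right)} = \frac{3 \cdot 2}{2} = \frac{1}{2} \cdot 6 = 3$)
$Y{\left(j,3 \right)} + \left(\left(20 + 6 b{\left(-3,1 \right)}\right) - 496\right) = 3 + \left(\left(20 + 6 \cdot 3\right) - 496\right) = 3 + \left(\left(20 + 18\right) - 496\right) = 3 + \left(38 - 496\right) = 3 - 458 = -455$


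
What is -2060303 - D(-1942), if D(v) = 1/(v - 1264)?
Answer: -6605331417/3206 ≈ -2.0603e+6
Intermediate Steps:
D(v) = 1/(-1264 + v)
-2060303 - D(-1942) = -2060303 - 1/(-1264 - 1942) = -2060303 - 1/(-3206) = -2060303 - 1*(-1/3206) = -2060303 + 1/3206 = -6605331417/3206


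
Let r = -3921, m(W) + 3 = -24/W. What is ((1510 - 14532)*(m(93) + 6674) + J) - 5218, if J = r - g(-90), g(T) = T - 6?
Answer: -2693138779/31 ≈ -8.6875e+7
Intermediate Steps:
g(T) = -6 + T
m(W) = -3 - 24/W
J = -3825 (J = -3921 - (-6 - 90) = -3921 - 1*(-96) = -3921 + 96 = -3825)
((1510 - 14532)*(m(93) + 6674) + J) - 5218 = ((1510 - 14532)*((-3 - 24/93) + 6674) - 3825) - 5218 = (-13022*((-3 - 24*1/93) + 6674) - 3825) - 5218 = (-13022*((-3 - 8/31) + 6674) - 3825) - 5218 = (-13022*(-101/31 + 6674) - 3825) - 5218 = (-13022*206793/31 - 3825) - 5218 = (-2692858446/31 - 3825) - 5218 = -2692977021/31 - 5218 = -2693138779/31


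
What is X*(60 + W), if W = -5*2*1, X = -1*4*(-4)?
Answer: 800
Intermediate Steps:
X = 16 (X = -4*(-4) = 16)
W = -10 (W = -10*1 = -10)
X*(60 + W) = 16*(60 - 10) = 16*50 = 800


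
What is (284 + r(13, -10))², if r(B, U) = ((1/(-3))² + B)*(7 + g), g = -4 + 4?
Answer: 11437924/81 ≈ 1.4121e+5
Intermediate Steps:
g = 0
r(B, U) = 7/9 + 7*B (r(B, U) = ((1/(-3))² + B)*(7 + 0) = ((-⅓)² + B)*7 = (⅑ + B)*7 = 7/9 + 7*B)
(284 + r(13, -10))² = (284 + (7/9 + 7*13))² = (284 + (7/9 + 91))² = (284 + 826/9)² = (3382/9)² = 11437924/81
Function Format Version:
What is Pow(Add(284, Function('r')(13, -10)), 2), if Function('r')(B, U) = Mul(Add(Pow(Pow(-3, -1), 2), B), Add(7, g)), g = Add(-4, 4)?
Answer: Rational(11437924, 81) ≈ 1.4121e+5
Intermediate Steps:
g = 0
Function('r')(B, U) = Add(Rational(7, 9), Mul(7, B)) (Function('r')(B, U) = Mul(Add(Pow(Pow(-3, -1), 2), B), Add(7, 0)) = Mul(Add(Pow(Rational(-1, 3), 2), B), 7) = Mul(Add(Rational(1, 9), B), 7) = Add(Rational(7, 9), Mul(7, B)))
Pow(Add(284, Function('r')(13, -10)), 2) = Pow(Add(284, Add(Rational(7, 9), Mul(7, 13))), 2) = Pow(Add(284, Add(Rational(7, 9), 91)), 2) = Pow(Add(284, Rational(826, 9)), 2) = Pow(Rational(3382, 9), 2) = Rational(11437924, 81)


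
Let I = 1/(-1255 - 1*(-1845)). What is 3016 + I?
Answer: 1779441/590 ≈ 3016.0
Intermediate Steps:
I = 1/590 (I = 1/(-1255 + 1845) = 1/590 ≈ 0.0016949)
3016 + I = 3016 + 1/590 = 1779441/590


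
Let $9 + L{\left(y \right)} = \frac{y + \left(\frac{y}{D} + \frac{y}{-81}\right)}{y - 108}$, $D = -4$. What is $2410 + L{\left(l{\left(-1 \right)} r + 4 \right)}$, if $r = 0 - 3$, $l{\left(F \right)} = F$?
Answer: $\frac{78568651}{32724} \approx 2400.9$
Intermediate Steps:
$r = -3$ ($r = 0 - 3 = -3$)
$L{\left(y \right)} = -9 + \frac{239 y}{324 \left(-108 + y\right)}$ ($L{\left(y \right)} = -9 + \frac{y + \left(\frac{y}{-4} + \frac{y}{-81}\right)}{y - 108} = -9 + \frac{y + \left(y \left(- \frac{1}{4}\right) + y \left(- \frac{1}{81}\right)\right)}{-108 + y} = -9 + \frac{y - \frac{85 y}{324}}{-108 + y} = -9 + \frac{\frac{239}{324} y}{-108 + y} = -9 + \frac{239 y}{324 \left(-108 + y\right)}$)
$2410 + L{\left(l{\left(-1 \right)} r + 4 \right)} = 2410 + \frac{314928 - 2677 \left(\left(-1\right) \left(-3\right) + 4\right)}{324 \left(-108 + \left(\left(-1\right) \left(-3\right) + 4\right)\right)} = 2410 + \frac{314928 - 2677 \left(3 + 4\right)}{324 \left(-108 + \left(3 + 4\right)\right)} = 2410 + \frac{314928 - 18739}{324 \left(-108 + 7\right)} = 2410 + \frac{314928 - 18739}{324 \left(-101\right)} = 2410 + \frac{1}{324} \left(- \frac{1}{101}\right) 296189 = 2410 - \frac{296189}{32724} = \frac{78568651}{32724}$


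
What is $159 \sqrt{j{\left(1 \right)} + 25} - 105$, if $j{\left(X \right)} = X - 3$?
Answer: $-105 + 159 \sqrt{23} \approx 657.54$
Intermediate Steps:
$j{\left(X \right)} = -3 + X$
$159 \sqrt{j{\left(1 \right)} + 25} - 105 = 159 \sqrt{\left(-3 + 1\right) + 25} - 105 = 159 \sqrt{-2 + 25} - 105 = 159 \sqrt{23} - 105 = -105 + 159 \sqrt{23}$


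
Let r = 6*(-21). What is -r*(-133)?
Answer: -16758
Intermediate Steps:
r = -126
-r*(-133) = -1*(-126)*(-133) = 126*(-133) = -16758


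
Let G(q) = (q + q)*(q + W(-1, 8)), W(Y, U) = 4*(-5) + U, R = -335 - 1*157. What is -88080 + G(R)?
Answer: 407856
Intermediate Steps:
R = -492 (R = -335 - 157 = -492)
W(Y, U) = -20 + U
G(q) = 2*q*(-12 + q) (G(q) = (q + q)*(q + (-20 + 8)) = (2*q)*(q - 12) = (2*q)*(-12 + q) = 2*q*(-12 + q))
-88080 + G(R) = -88080 + 2*(-492)*(-12 - 492) = -88080 + 2*(-492)*(-504) = -88080 + 495936 = 407856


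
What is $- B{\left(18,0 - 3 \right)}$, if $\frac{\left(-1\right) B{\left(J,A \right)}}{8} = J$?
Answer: $144$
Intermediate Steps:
$B{\left(J,A \right)} = - 8 J$
$- B{\left(18,0 - 3 \right)} = - \left(-8\right) 18 = \left(-1\right) \left(-144\right) = 144$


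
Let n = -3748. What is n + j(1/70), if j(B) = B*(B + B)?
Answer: -9182599/2450 ≈ -3748.0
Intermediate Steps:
j(B) = 2*B² (j(B) = B*(2*B) = 2*B²)
n + j(1/70) = -3748 + 2*(1/70)² = -3748 + 2*(1/4900) = -3748 + 1/2450 = -9182599/2450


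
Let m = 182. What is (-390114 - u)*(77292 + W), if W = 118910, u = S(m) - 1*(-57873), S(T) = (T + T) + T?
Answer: -88003071666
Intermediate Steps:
S(T) = 3*T (S(T) = 2*T + T = 3*T)
u = 58419 (u = 3*182 - 1*(-57873) = 546 + 57873 = 58419)
(-390114 - u)*(77292 + W) = (-390114 - 1*58419)*(77292 + 118910) = (-390114 - 58419)*196202 = -448533*196202 = -88003071666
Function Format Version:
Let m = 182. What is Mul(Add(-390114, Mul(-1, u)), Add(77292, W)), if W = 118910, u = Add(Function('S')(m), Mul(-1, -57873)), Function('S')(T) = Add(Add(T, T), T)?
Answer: -88003071666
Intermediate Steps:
Function('S')(T) = Mul(3, T) (Function('S')(T) = Add(Mul(2, T), T) = Mul(3, T))
u = 58419 (u = Add(Mul(3, 182), Mul(-1, -57873)) = Add(546, 57873) = 58419)
Mul(Add(-390114, Mul(-1, u)), Add(77292, W)) = Mul(Add(-390114, Mul(-1, 58419)), Add(77292, 118910)) = Mul(Add(-390114, -58419), 196202) = Mul(-448533, 196202) = -88003071666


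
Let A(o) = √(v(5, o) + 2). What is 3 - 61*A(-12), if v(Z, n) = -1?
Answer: -58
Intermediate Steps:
A(o) = 1 (A(o) = √(-1 + 2) = √1 = 1)
3 - 61*A(-12) = 3 - 61*1 = 3 - 61 = -58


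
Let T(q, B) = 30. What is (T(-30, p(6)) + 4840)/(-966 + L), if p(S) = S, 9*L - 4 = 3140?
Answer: -1461/185 ≈ -7.8973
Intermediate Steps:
L = 1048/3 (L = 4/9 + (⅑)*3140 = 4/9 + 3140/9 = 1048/3 ≈ 349.33)
(T(-30, p(6)) + 4840)/(-966 + L) = (30 + 4840)/(-966 + 1048/3) = 4870/(-1850/3) = 4870*(-3/1850) = -1461/185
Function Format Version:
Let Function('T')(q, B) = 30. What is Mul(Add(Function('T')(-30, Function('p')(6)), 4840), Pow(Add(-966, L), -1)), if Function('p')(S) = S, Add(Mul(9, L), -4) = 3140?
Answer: Rational(-1461, 185) ≈ -7.8973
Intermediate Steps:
L = Rational(1048, 3) (L = Add(Rational(4, 9), Mul(Rational(1, 9), 3140)) = Add(Rational(4, 9), Rational(3140, 9)) = Rational(1048, 3) ≈ 349.33)
Mul(Add(Function('T')(-30, Function('p')(6)), 4840), Pow(Add(-966, L), -1)) = Mul(Add(30, 4840), Pow(Add(-966, Rational(1048, 3)), -1)) = Mul(4870, Pow(Rational(-1850, 3), -1)) = Mul(4870, Rational(-3, 1850)) = Rational(-1461, 185)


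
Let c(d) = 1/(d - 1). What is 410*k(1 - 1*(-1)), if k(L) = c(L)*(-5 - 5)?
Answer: -4100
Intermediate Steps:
c(d) = 1/(-1 + d)
k(L) = -10/(-1 + L) (k(L) = (-5 - 5)/(-1 + L) = -10/(-1 + L))
410*k(1 - 1*(-1)) = 410*(-10/(-1 + (1 - 1*(-1)))) = 410*(-10/(-1 + (1 + 1))) = 410*(-10/(-1 + 2)) = 410*(-10/1) = 410*(-10*1) = 410*(-10) = -4100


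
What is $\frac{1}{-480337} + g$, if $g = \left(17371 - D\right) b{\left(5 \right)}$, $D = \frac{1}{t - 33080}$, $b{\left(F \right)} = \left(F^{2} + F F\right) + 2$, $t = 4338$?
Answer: $\frac{6235355159379275}{6902923027} \approx 9.0329 \cdot 10^{5}$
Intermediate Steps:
$b{\left(F \right)} = 2 + 2 F^{2}$ ($b{\left(F \right)} = \left(F^{2} + F^{2}\right) + 2 = 2 F^{2} + 2 = 2 + 2 F^{2}$)
$D = - \frac{1}{28742}$ ($D = \frac{1}{4338 - 33080} = \frac{1}{-28742} = - \frac{1}{28742} \approx -3.4792 \cdot 10^{-5}$)
$g = \frac{12981209358}{14371}$ ($g = \left(17371 - - \frac{1}{28742}\right) \left(2 + 2 \cdot 5^{2}\right) = \left(17371 + \frac{1}{28742}\right) \left(2 + 2 \cdot 25\right) = \frac{499277283 \left(2 + 50\right)}{28742} = \frac{499277283}{28742} \cdot 52 = \frac{12981209358}{14371} \approx 9.0329 \cdot 10^{5}$)
$\frac{1}{-480337} + g = \frac{1}{-480337} + \frac{12981209358}{14371} = - \frac{1}{480337} + \frac{12981209358}{14371} = \frac{6235355159379275}{6902923027}$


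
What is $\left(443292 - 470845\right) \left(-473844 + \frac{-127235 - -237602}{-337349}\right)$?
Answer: $\frac{4404372121108419}{337349} \approx 1.3056 \cdot 10^{10}$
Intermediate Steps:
$\left(443292 - 470845\right) \left(-473844 + \frac{-127235 - -237602}{-337349}\right) = - 27553 \left(-473844 + \left(-127235 + 237602\right) \left(- \frac{1}{337349}\right)\right) = - 27553 \left(-473844 + 110367 \left(- \frac{1}{337349}\right)\right) = - 27553 \left(-473844 - \frac{110367}{337349}\right) = \left(-27553\right) \left(- \frac{159850909923}{337349}\right) = \frac{4404372121108419}{337349}$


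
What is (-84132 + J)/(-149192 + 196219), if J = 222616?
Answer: 138484/47027 ≈ 2.9448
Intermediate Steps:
(-84132 + J)/(-149192 + 196219) = (-84132 + 222616)/(-149192 + 196219) = 138484/47027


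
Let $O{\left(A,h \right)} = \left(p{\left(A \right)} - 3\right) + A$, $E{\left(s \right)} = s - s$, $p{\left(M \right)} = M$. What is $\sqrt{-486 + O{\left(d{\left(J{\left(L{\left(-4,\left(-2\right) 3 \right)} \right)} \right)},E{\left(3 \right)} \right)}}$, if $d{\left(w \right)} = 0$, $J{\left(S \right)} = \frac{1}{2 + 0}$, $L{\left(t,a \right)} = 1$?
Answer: $i \sqrt{489} \approx 22.113 i$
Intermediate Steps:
$E{\left(s \right)} = 0$
$J{\left(S \right)} = \frac{1}{2}$
$O{\left(A,h \right)} = -3 + 2 A$ ($O{\left(A,h \right)} = \left(A - 3\right) + A = \left(-3 + A\right) + A = -3 + 2 A$)
$\sqrt{-486 + O{\left(d{\left(J{\left(L{\left(-4,\left(-2\right) 3 \right)} \right)} \right)},E{\left(3 \right)} \right)}} = \sqrt{-486 + \left(-3 + 2 \cdot 0\right)} = \sqrt{-486 + \left(-3 + 0\right)} = \sqrt{-486 - 3} = \sqrt{-489} = i \sqrt{489}$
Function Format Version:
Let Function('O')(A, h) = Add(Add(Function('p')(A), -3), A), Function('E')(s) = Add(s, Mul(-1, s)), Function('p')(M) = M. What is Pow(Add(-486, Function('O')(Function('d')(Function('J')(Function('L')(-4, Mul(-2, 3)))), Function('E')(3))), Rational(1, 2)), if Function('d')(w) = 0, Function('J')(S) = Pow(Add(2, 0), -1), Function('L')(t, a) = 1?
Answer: Mul(I, Pow(489, Rational(1, 2))) ≈ Mul(22.113, I)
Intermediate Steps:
Function('E')(s) = 0
Function('J')(S) = Rational(1, 2) (Function('J')(S) = Pow(2, -1) = Rational(1, 2))
Function('O')(A, h) = Add(-3, Mul(2, A)) (Function('O')(A, h) = Add(Add(A, -3), A) = Add(Add(-3, A), A) = Add(-3, Mul(2, A)))
Pow(Add(-486, Function('O')(Function('d')(Function('J')(Function('L')(-4, Mul(-2, 3)))), Function('E')(3))), Rational(1, 2)) = Pow(Add(-486, Add(-3, Mul(2, 0))), Rational(1, 2)) = Pow(Add(-486, Add(-3, 0)), Rational(1, 2)) = Pow(Add(-486, -3), Rational(1, 2)) = Pow(-489, Rational(1, 2)) = Mul(I, Pow(489, Rational(1, 2)))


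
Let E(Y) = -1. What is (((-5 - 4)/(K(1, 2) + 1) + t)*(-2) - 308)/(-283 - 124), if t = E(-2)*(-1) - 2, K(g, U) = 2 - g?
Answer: 27/37 ≈ 0.72973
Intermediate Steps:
t = -1 (t = -1*(-1) - 2 = 1 - 2 = -1)
(((-5 - 4)/(K(1, 2) + 1) + t)*(-2) - 308)/(-283 - 124) = (((-5 - 4)/((2 - 1*1) + 1) - 1)*(-2) - 308)/(-283 - 124) = ((-9/((2 - 1) + 1) - 1)*(-2) - 308)/(-407) = ((-9/(1 + 1) - 1)*(-2) - 308)*(-1/407) = ((-9/2 - 1)*(-2) - 308)*(-1/407) = (-11/2*(-2) - 308)*(-1/407) = (11 - 308)*(-1/407) = -297*(-1/407) = 27/37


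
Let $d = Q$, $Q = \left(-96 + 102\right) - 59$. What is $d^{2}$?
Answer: $2809$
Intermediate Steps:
$Q = -53$ ($Q = 6 - 59 = -53$)
$d = -53$
$d^{2} = \left(-53\right)^{2} = 2809$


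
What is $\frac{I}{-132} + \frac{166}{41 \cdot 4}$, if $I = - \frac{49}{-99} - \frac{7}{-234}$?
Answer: $\frac{14044981}{13930488} \approx 1.0082$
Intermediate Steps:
$I = \frac{1351}{2574}$ ($I = \left(-49\right) \left(- \frac{1}{99}\right) - - \frac{7}{234} = \frac{49}{99} + \frac{7}{234} = \frac{1351}{2574} \approx 0.52486$)
$\frac{I}{-132} + \frac{166}{41 \cdot 4} = \frac{1351}{2574 \left(-132\right)} + \frac{166}{41 \cdot 4} = \frac{1351}{2574} \left(- \frac{1}{132}\right) + \frac{166}{164} = - \frac{1351}{339768} + 166 \cdot \frac{1}{164} = - \frac{1351}{339768} + \frac{83}{82} = \frac{14044981}{13930488}$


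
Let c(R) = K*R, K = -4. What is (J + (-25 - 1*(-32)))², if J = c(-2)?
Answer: 225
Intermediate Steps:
c(R) = -4*R
J = 8 (J = -4*(-2) = 8)
(J + (-25 - 1*(-32)))² = (8 + (-25 - 1*(-32)))² = (8 + (-25 + 32))² = (8 + 7)² = 15² = 225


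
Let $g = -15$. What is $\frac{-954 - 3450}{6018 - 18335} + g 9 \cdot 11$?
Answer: $- \frac{18286341}{12317} \approx -1484.6$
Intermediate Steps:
$\frac{-954 - 3450}{6018 - 18335} + g 9 \cdot 11 = \frac{-954 - 3450}{6018 - 18335} + \left(-15\right) 9 \cdot 11 = - \frac{4404}{-12317} - 1485 = \left(-4404\right) \left(- \frac{1}{12317}\right) - 1485 = \frac{4404}{12317} - 1485 = - \frac{18286341}{12317}$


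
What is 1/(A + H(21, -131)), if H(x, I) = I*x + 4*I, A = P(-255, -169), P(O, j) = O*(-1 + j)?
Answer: 1/40075 ≈ 2.4953e-5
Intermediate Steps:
A = 43350 (A = -255*(-1 - 169) = -255*(-170) = 43350)
H(x, I) = 4*I + I*x
1/(A + H(21, -131)) = 1/(43350 - 131*(4 + 21)) = 1/(43350 - 131*25) = 1/(43350 - 3275) = 1/40075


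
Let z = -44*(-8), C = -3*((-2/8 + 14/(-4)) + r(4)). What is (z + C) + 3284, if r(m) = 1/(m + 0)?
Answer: 7293/2 ≈ 3646.5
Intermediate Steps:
r(m) = 1/m
C = 21/2 (C = -3*((-2/8 + 14/(-4)) + 1/4) = -3*((-2*⅛ + 14*(-¼)) + ¼) = -3*((-¼ - 7/2) + ¼) = -3*(-15/4 + ¼) = -3*(-7/2) = 21/2 ≈ 10.500)
z = 352
(z + C) + 3284 = (352 + 21/2) + 3284 = 725/2 + 3284 = 7293/2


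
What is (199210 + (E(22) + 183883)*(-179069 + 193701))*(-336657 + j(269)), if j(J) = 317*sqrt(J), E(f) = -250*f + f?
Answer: -878883891228690 + 827566910890*sqrt(269) ≈ -8.6531e+14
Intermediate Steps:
E(f) = -249*f
(199210 + (E(22) + 183883)*(-179069 + 193701))*(-336657 + j(269)) = (199210 + (-249*22 + 183883)*(-179069 + 193701))*(-336657 + 317*sqrt(269)) = (199210 + (-5478 + 183883)*14632)*(-336657 + 317*sqrt(269)) = (199210 + 178405*14632)*(-336657 + 317*sqrt(269)) = (199210 + 2610421960)*(-336657 + 317*sqrt(269)) = 2610621170*(-336657 + 317*sqrt(269)) = -878883891228690 + 827566910890*sqrt(269)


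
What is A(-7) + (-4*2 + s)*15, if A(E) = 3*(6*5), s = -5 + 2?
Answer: -75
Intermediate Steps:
s = -3
A(E) = 90 (A(E) = 3*30 = 90)
A(-7) + (-4*2 + s)*15 = 90 + (-4*2 - 3)*15 = 90 + (-8 - 3)*15 = 90 - 11*15 = 90 - 165 = -75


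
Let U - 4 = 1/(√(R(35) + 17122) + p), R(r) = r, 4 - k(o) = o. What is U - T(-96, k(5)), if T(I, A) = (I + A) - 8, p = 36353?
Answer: 144046092621/1321523452 - √17157/1321523452 ≈ 109.00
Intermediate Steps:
k(o) = 4 - o
T(I, A) = -8 + A + I (T(I, A) = (A + I) - 8 = -8 + A + I)
U = 4 + 1/(36353 + √17157) (U = 4 + 1/(√(35 + 17122) + 36353) = 4 + 1/(√17157 + 36353) = 4 + 1/(36353 + √17157) ≈ 4.0000)
U - T(-96, k(5)) = (5286130161/1321523452 - √17157/1321523452) - (-8 + (4 - 1*5) - 96) = (5286130161/1321523452 - √17157/1321523452) - (-8 + (4 - 5) - 96) = (5286130161/1321523452 - √17157/1321523452) - (-8 - 1 - 96) = (5286130161/1321523452 - √17157/1321523452) - 1*(-105) = (5286130161/1321523452 - √17157/1321523452) + 105 = 144046092621/1321523452 - √17157/1321523452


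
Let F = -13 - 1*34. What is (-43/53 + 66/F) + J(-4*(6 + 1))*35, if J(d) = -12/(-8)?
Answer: 250517/4982 ≈ 50.284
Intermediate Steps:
F = -47 (F = -13 - 34 = -47)
J(d) = 3/2 (J(d) = -12*(-⅛) = 3/2)
(-43/53 + 66/F) + J(-4*(6 + 1))*35 = (-43/53 + 66/(-47)) + (3/2)*35 = (-43*1/53 + 66*(-1/47)) + 105/2 = (-43/53 - 66/47) + 105/2 = -5519/2491 + 105/2 = 250517/4982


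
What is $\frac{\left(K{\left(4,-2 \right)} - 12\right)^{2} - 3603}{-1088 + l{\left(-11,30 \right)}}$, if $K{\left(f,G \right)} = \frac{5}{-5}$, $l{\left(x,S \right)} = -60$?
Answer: $\frac{1717}{574} \approx 2.9913$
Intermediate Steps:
$K{\left(f,G \right)} = -1$ ($K{\left(f,G \right)} = 5 \left(- \frac{1}{5}\right) = -1$)
$\frac{\left(K{\left(4,-2 \right)} - 12\right)^{2} - 3603}{-1088 + l{\left(-11,30 \right)}} = \frac{\left(-1 - 12\right)^{2} - 3603}{-1088 - 60} = \frac{\left(-13\right)^{2} - 3603}{-1148} = \left(169 - 3603\right) \left(- \frac{1}{1148}\right) = \left(-3434\right) \left(- \frac{1}{1148}\right) = \frac{1717}{574}$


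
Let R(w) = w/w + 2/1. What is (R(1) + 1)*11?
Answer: 44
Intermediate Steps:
R(w) = 3 (R(w) = 1 + 2*1 = 1 + 2 = 3)
(R(1) + 1)*11 = (3 + 1)*11 = 4*11 = 44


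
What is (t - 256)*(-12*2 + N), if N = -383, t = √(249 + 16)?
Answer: 104192 - 407*√265 ≈ 97567.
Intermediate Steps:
t = √265 ≈ 16.279
(t - 256)*(-12*2 + N) = (√265 - 256)*(-12*2 - 383) = (-256 + √265)*(-24 - 383) = (-256 + √265)*(-407) = 104192 - 407*√265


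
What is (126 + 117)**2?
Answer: 59049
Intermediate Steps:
(126 + 117)**2 = 243**2 = 59049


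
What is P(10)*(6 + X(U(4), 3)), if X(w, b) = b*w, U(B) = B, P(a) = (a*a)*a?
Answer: 18000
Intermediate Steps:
P(a) = a³ (P(a) = a²*a = a³)
P(10)*(6 + X(U(4), 3)) = 10³*(6 + 3*4) = 1000*(6 + 12) = 1000*18 = 18000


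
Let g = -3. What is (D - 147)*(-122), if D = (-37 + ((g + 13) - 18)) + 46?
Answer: 17812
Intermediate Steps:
D = 1 (D = (-37 + ((-3 + 13) - 18)) + 46 = (-37 + (10 - 18)) + 46 = (-37 - 8) + 46 = -45 + 46 = 1)
(D - 147)*(-122) = (1 - 147)*(-122) = -146*(-122) = 17812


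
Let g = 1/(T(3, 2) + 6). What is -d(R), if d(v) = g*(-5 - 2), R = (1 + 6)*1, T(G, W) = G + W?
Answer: 7/11 ≈ 0.63636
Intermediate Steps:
g = 1/11 (g = 1/((3 + 2) + 6) = 1/(5 + 6) = 1/11 ≈ 0.090909)
R = 7 (R = 7*1 = 7)
d(v) = -7/11 (d(v) = (-5 - 2)/11 = (1/11)*(-7) = -7/11)
-d(R) = -1*(-7/11) = 7/11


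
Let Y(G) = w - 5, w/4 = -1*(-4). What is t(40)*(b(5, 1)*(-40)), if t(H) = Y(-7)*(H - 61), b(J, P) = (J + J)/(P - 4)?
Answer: -30800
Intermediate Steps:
w = 16 (w = 4*(-1*(-4)) = 4*4 = 16)
Y(G) = 11 (Y(G) = 16 - 5 = 11)
b(J, P) = 2*J/(-4 + P) (b(J, P) = (2*J)/(-4 + P) = 2*J/(-4 + P))
t(H) = -671 + 11*H (t(H) = 11*(H - 61) = 11*(-61 + H) = -671 + 11*H)
t(40)*(b(5, 1)*(-40)) = (-671 + 11*40)*((2*5/(-4 + 1))*(-40)) = (-671 + 440)*((2*5/(-3))*(-40)) = -231*2*5*(-⅓)*(-40) = -(-770)*(-40) = -231*400/3 = -30800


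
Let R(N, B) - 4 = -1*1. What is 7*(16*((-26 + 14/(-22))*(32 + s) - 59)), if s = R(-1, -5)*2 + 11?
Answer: -1680672/11 ≈ -1.5279e+5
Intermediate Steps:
R(N, B) = 3 (R(N, B) = 4 - 1*1 = 4 - 1 = 3)
s = 17 (s = 3*2 + 11 = 6 + 11 = 17)
7*(16*((-26 + 14/(-22))*(32 + s) - 59)) = 7*(16*((-26 + 14/(-22))*(32 + 17) - 59)) = 7*(16*((-26 + 14*(-1/22))*49 - 59)) = 7*(16*((-26 - 7/11)*49 - 59)) = 7*(16*(-293/11*49 - 59)) = 7*(16*(-14357/11 - 59)) = 7*(16*(-15006/11)) = 7*(-240096/11) = -1680672/11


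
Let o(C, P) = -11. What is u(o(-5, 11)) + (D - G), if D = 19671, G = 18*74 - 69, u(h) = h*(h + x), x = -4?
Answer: 18573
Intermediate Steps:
u(h) = h*(-4 + h) (u(h) = h*(h - 4) = h*(-4 + h))
G = 1263 (G = 1332 - 69 = 1263)
u(o(-5, 11)) + (D - G) = -11*(-4 - 11) + (19671 - 1*1263) = -11*(-15) + (19671 - 1263) = 165 + 18408 = 18573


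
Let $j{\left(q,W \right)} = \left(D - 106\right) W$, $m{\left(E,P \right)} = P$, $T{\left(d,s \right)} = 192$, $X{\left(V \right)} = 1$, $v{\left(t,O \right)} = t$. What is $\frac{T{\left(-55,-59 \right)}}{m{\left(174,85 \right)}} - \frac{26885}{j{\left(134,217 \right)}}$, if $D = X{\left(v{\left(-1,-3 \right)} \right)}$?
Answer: $\frac{1331989}{387345} \approx 3.4388$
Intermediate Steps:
$D = 1$
$j{\left(q,W \right)} = - 105 W$ ($j{\left(q,W \right)} = \left(1 - 106\right) W = - 105 W$)
$\frac{T{\left(-55,-59 \right)}}{m{\left(174,85 \right)}} - \frac{26885}{j{\left(134,217 \right)}} = \frac{192}{85} - \frac{26885}{\left(-105\right) 217} = 192 \cdot \frac{1}{85} - \frac{26885}{-22785} = \frac{192}{85} - - \frac{5377}{4557} = \frac{192}{85} + \frac{5377}{4557} = \frac{1331989}{387345}$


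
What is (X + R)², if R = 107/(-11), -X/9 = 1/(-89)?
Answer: 88811776/958441 ≈ 92.663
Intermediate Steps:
X = 9/89 (X = -9/(-89) = -9*(-1/89) = 9/89 ≈ 0.10112)
R = -107/11 (R = 107*(-1/11) = -107/11 ≈ -9.7273)
(X + R)² = (9/89 - 107/11)² = (-9424/979)² = 88811776/958441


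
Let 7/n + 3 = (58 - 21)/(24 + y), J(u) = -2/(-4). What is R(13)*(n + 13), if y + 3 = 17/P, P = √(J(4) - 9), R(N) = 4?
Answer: 16460/491 - 518*I*√34/491 ≈ 33.523 - 6.1516*I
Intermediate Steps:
J(u) = ½ (J(u) = -2*(-¼) = ½)
P = I*√34/2 (P = √(½ - 9) = √(-17/2) = I*√34/2 ≈ 2.9155*I)
y = -3 - I*√34 (y = -3 + 17/((I*√34/2)) = -3 + 17*(-I*√34/17) = -3 - I*√34 ≈ -3.0 - 5.831*I)
n = 7/(-3 + 37/(21 - I*√34)) (n = 7/(-3 + (58 - 21)/(24 + (-3 - I*√34))) = 7/(-3 + 37/(21 - I*√34)) ≈ -4.6191 - 1.5379*I)
R(13)*(n + 13) = 4*((-2268/491 - 259*I*√34/982) + 13) = 4*(4115/491 - 259*I*√34/982) = 16460/491 - 518*I*√34/491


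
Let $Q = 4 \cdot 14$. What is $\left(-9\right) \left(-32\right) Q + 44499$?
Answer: $60627$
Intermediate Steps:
$Q = 56$
$\left(-9\right) \left(-32\right) Q + 44499 = \left(-9\right) \left(-32\right) 56 + 44499 = 288 \cdot 56 + 44499 = 16128 + 44499 = 60627$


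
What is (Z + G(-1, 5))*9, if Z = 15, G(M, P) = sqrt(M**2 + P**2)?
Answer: 135 + 9*sqrt(26) ≈ 180.89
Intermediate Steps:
(Z + G(-1, 5))*9 = (15 + sqrt((-1)**2 + 5**2))*9 = (15 + sqrt(1 + 25))*9 = (15 + sqrt(26))*9 = 135 + 9*sqrt(26)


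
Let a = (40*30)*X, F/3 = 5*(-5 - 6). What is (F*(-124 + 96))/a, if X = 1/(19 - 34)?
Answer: -231/4 ≈ -57.750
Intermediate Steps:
F = -165 (F = 3*(5*(-5 - 6)) = 3*(5*(-11)) = 3*(-55) = -165)
X = -1/15 (X = 1/(-15) = -1/15 ≈ -0.066667)
a = -80 (a = (40*30)*(-1/15) = 1200*(-1/15) = -80)
(F*(-124 + 96))/a = -165*(-124 + 96)/(-80) = -165*(-28)*(-1/80) = 4620*(-1/80) = -231/4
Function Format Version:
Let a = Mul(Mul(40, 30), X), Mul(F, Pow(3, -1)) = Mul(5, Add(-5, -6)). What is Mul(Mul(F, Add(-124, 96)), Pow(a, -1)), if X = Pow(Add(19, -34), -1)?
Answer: Rational(-231, 4) ≈ -57.750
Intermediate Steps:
F = -165 (F = Mul(3, Mul(5, Add(-5, -6))) = Mul(3, Mul(5, -11)) = Mul(3, -55) = -165)
X = Rational(-1, 15) (X = Pow(-15, -1) = Rational(-1, 15) ≈ -0.066667)
a = -80 (a = Mul(Mul(40, 30), Rational(-1, 15)) = Mul(1200, Rational(-1, 15)) = -80)
Mul(Mul(F, Add(-124, 96)), Pow(a, -1)) = Mul(Mul(-165, Add(-124, 96)), Pow(-80, -1)) = Mul(Mul(-165, -28), Rational(-1, 80)) = Mul(4620, Rational(-1, 80)) = Rational(-231, 4)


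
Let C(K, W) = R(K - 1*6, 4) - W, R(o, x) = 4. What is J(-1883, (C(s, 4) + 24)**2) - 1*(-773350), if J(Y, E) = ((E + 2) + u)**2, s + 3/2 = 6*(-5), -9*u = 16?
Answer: 89535946/81 ≈ 1.1054e+6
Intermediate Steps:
u = -16/9 (u = -1/9*16 = -16/9 ≈ -1.7778)
s = -63/2 (s = -3/2 + 6*(-5) = -3/2 - 30 = -63/2 ≈ -31.500)
C(K, W) = 4 - W
J(Y, E) = (2/9 + E)**2 (J(Y, E) = ((E + 2) - 16/9)**2 = ((2 + E) - 16/9)**2 = (2/9 + E)**2)
J(-1883, (C(s, 4) + 24)**2) - 1*(-773350) = (2 + 9*((4 - 1*4) + 24)**2)**2/81 - 1*(-773350) = (2 + 9*((4 - 4) + 24)**2)**2/81 + 773350 = (2 + 9*(0 + 24)**2)**2/81 + 773350 = (2 + 9*24**2)**2/81 + 773350 = (2 + 9*576)**2/81 + 773350 = (2 + 5184)**2/81 + 773350 = (1/81)*5186**2 + 773350 = (1/81)*26894596 + 773350 = 26894596/81 + 773350 = 89535946/81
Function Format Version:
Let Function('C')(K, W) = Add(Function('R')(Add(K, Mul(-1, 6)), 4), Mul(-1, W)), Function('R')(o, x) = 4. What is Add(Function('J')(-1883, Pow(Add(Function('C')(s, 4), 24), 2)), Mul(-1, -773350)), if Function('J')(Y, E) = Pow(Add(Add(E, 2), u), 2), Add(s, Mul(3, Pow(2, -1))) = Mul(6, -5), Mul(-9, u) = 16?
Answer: Rational(89535946, 81) ≈ 1.1054e+6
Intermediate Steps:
u = Rational(-16, 9) (u = Mul(Rational(-1, 9), 16) = Rational(-16, 9) ≈ -1.7778)
s = Rational(-63, 2) (s = Add(Rational(-3, 2), Mul(6, -5)) = Add(Rational(-3, 2), -30) = Rational(-63, 2) ≈ -31.500)
Function('C')(K, W) = Add(4, Mul(-1, W))
Function('J')(Y, E) = Pow(Add(Rational(2, 9), E), 2) (Function('J')(Y, E) = Pow(Add(Add(E, 2), Rational(-16, 9)), 2) = Pow(Add(Add(2, E), Rational(-16, 9)), 2) = Pow(Add(Rational(2, 9), E), 2))
Add(Function('J')(-1883, Pow(Add(Function('C')(s, 4), 24), 2)), Mul(-1, -773350)) = Add(Mul(Rational(1, 81), Pow(Add(2, Mul(9, Pow(Add(Add(4, Mul(-1, 4)), 24), 2))), 2)), Mul(-1, -773350)) = Add(Mul(Rational(1, 81), Pow(Add(2, Mul(9, Pow(Add(Add(4, -4), 24), 2))), 2)), 773350) = Add(Mul(Rational(1, 81), Pow(Add(2, Mul(9, Pow(Add(0, 24), 2))), 2)), 773350) = Add(Mul(Rational(1, 81), Pow(Add(2, Mul(9, Pow(24, 2))), 2)), 773350) = Add(Mul(Rational(1, 81), Pow(Add(2, Mul(9, 576)), 2)), 773350) = Add(Mul(Rational(1, 81), Pow(Add(2, 5184), 2)), 773350) = Add(Mul(Rational(1, 81), Pow(5186, 2)), 773350) = Add(Mul(Rational(1, 81), 26894596), 773350) = Add(Rational(26894596, 81), 773350) = Rational(89535946, 81)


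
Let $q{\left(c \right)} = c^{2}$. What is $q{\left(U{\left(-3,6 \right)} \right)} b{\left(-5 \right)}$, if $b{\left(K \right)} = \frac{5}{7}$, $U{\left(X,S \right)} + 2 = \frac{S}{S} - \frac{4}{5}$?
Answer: $\frac{81}{35} \approx 2.3143$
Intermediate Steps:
$U{\left(X,S \right)} = - \frac{9}{5}$ ($U{\left(X,S \right)} = -2 + \left(\frac{S}{S} - \frac{4}{5}\right) = -2 + \left(1 - \frac{4}{5}\right) = -2 + \frac{1}{5} = - \frac{9}{5}$)
$b{\left(K \right)} = \frac{5}{7}$ ($b{\left(K \right)} = 5 \cdot \frac{1}{7} = \frac{5}{7}$)
$q{\left(U{\left(-3,6 \right)} \right)} b{\left(-5 \right)} = \left(- \frac{9}{5}\right)^{2} \cdot \frac{5}{7} = \frac{81}{25} \cdot \frac{5}{7} = \frac{81}{35}$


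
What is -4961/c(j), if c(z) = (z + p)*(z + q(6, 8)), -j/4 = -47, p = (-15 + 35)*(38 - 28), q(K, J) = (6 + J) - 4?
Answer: -451/6984 ≈ -0.064576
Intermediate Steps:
q(K, J) = 2 + J
p = 200 (p = 20*10 = 200)
j = 188 (j = -4*(-47) = 188)
c(z) = (10 + z)*(200 + z) (c(z) = (z + 200)*(z + (2 + 8)) = (200 + z)*(z + 10) = (200 + z)*(10 + z) = (10 + z)*(200 + z))
-4961/c(j) = -4961/(2000 + 188² + 210*188) = -4961/(2000 + 35344 + 39480) = -4961/76824 = -4961*1/76824 = -451/6984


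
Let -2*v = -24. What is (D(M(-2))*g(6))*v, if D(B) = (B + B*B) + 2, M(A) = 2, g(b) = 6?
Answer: 576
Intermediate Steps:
v = 12 (v = -½*(-24) = 12)
D(B) = 2 + B + B² (D(B) = (B + B²) + 2 = 2 + B + B²)
(D(M(-2))*g(6))*v = ((2 + 2 + 2²)*6)*12 = ((2 + 2 + 4)*6)*12 = (8*6)*12 = 48*12 = 576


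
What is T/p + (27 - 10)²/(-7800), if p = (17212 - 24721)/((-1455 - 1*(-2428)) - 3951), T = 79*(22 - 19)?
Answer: 1834320233/19523400 ≈ 93.955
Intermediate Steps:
T = 237 (T = 79*3 = 237)
p = 7509/2978 (p = -7509/((-1455 + 2428) - 3951) = -7509/(973 - 3951) = -7509/(-2978) = -7509*(-1/2978) = 7509/2978 ≈ 2.5215)
T/p + (27 - 10)²/(-7800) = 237/(7509/2978) + (27 - 10)²/(-7800) = 237*(2978/7509) + 17²*(-1/7800) = 235262/2503 + 289*(-1/7800) = 235262/2503 - 289/7800 = 1834320233/19523400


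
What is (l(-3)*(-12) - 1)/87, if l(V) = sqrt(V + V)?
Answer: -1/87 - 4*I*sqrt(6)/29 ≈ -0.011494 - 0.33786*I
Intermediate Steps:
l(V) = sqrt(2)*sqrt(V) (l(V) = sqrt(2*V) = sqrt(2)*sqrt(V))
(l(-3)*(-12) - 1)/87 = ((sqrt(2)*sqrt(-3))*(-12) - 1)/87 = ((sqrt(2)*(I*sqrt(3)))*(-12) - 1)*(1/87) = ((I*sqrt(6))*(-12) - 1)*(1/87) = (-12*I*sqrt(6) - 1)*(1/87) = (-1 - 12*I*sqrt(6))*(1/87) = -1/87 - 4*I*sqrt(6)/29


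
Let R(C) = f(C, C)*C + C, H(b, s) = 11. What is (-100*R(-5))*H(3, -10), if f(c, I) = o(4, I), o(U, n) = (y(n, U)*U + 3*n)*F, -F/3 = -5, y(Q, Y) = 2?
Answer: -572000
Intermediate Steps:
F = 15 (F = -3*(-5) = 15)
o(U, n) = 30*U + 45*n (o(U, n) = (2*U + 3*n)*15 = 30*U + 45*n)
f(c, I) = 120 + 45*I (f(c, I) = 30*4 + 45*I = 120 + 45*I)
R(C) = C + C*(120 + 45*C) (R(C) = (120 + 45*C)*C + C = C*(120 + 45*C) + C = C + C*(120 + 45*C))
(-100*R(-5))*H(3, -10) = -(-500)*(121 + 45*(-5))*11 = -(-500)*(121 - 225)*11 = -(-500)*(-104)*11 = -100*520*11 = -52000*11 = -572000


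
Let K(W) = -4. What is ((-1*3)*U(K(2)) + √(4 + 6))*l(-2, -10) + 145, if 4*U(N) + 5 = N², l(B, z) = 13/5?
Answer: 2471/20 + 13*√10/5 ≈ 131.77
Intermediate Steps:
l(B, z) = 13/5 (l(B, z) = 13*(⅕) = 13/5)
U(N) = -5/4 + N²/4
((-1*3)*U(K(2)) + √(4 + 6))*l(-2, -10) + 145 = ((-1*3)*(-5/4 + (¼)*(-4)²) + √(4 + 6))*(13/5) + 145 = (-3*(-5/4 + (¼)*16) + √10)*(13/5) + 145 = (-3*(-5/4 + 4) + √10)*(13/5) + 145 = (-3*11/4 + √10)*(13/5) + 145 = (-33/4 + √10)*(13/5) + 145 = (-429/20 + 13*√10/5) + 145 = 2471/20 + 13*√10/5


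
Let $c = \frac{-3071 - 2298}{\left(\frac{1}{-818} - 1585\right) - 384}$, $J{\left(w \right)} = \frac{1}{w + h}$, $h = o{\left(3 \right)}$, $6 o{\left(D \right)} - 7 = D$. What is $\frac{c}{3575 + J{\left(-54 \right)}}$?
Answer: $\frac{344759597}{452004408948} \approx 0.00076273$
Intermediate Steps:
$o{\left(D \right)} = \frac{7}{6} + \frac{D}{6}$
$h = \frac{5}{3}$ ($h = \frac{7}{6} + \frac{1}{6} \cdot 3 = \frac{7}{6} + \frac{1}{2} = \frac{5}{3} \approx 1.6667$)
$J{\left(w \right)} = \frac{1}{\frac{5}{3} + w}$ ($J{\left(w \right)} = \frac{1}{w + \frac{5}{3}} = \frac{1}{\frac{5}{3} + w}$)
$c = \frac{4391842}{1610643}$ ($c = - \frac{5369}{\left(- \frac{1}{818} - 1585\right) - 384} = - \frac{5369}{- \frac{1296531}{818} - 384} = - \frac{5369}{- \frac{1610643}{818}} = \left(-5369\right) \left(- \frac{818}{1610643}\right) = \frac{4391842}{1610643} \approx 2.7268$)
$\frac{c}{3575 + J{\left(-54 \right)}} = \frac{4391842}{1610643 \left(3575 + \frac{3}{5 + 3 \left(-54\right)}\right)} = \frac{4391842}{1610643 \left(3575 + \frac{3}{5 - 162}\right)} = \frac{4391842}{1610643 \left(3575 + \frac{3}{-157}\right)} = \frac{4391842}{1610643 \left(3575 + 3 \left(- \frac{1}{157}\right)\right)} = \frac{4391842}{1610643 \left(3575 - \frac{3}{157}\right)} = \frac{4391842}{1610643 \cdot \frac{561272}{157}} = \frac{4391842}{1610643} \cdot \frac{157}{561272} = \frac{344759597}{452004408948}$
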